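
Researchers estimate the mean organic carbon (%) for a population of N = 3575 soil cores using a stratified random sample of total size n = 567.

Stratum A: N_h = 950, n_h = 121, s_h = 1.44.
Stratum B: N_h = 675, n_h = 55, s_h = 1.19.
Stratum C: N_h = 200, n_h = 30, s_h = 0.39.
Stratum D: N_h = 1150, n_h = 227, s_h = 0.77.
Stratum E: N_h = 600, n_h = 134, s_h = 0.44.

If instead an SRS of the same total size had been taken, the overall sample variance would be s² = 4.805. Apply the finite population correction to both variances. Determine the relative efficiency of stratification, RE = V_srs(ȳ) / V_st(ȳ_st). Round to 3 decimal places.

RE ≈ 3.299

V̂(ȳ_st) = Σ W_h² (1 − n_h/N_h) s_h²/n_h, with W_h = N_h/N and N = 3575:
  stratum A: (950/3575)²·(1 − 121/950)·1.44²/121 = 0.001056
  stratum B: (675/3575)²·(1 − 55/675)·1.19²/55 = 0.000843091
  stratum C: (200/3575)²·(1 − 30/200)·0.39²/30 = 1.34876e-05
  stratum D: (1150/3575)²·(1 − 227/1150)·0.77²/227 = 0.000216922
  stratum E: (600/3575)²·(1 − 134/600)·0.44²/134 = 3.16072e-05
V_st = 0.00216111
V_srs = (1 − 567/3575)·4.805/567 = 0.00713037
Relative efficiency = V_srs / V_st = 0.00713037/0.00216111 = 3.2994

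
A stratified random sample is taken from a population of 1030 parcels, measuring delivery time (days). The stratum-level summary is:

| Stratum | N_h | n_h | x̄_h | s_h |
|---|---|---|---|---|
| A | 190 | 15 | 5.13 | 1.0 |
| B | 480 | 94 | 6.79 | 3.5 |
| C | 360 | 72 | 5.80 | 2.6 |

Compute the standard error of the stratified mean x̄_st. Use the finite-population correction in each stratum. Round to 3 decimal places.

V̂(x̄_st) = Σ W_h² (1 − n_h/N_h) s_h²/n_h, with W_h = N_h/N and N = 1030:
  stratum A: (190/1030)²·(1 − 15/190)·1.0²/15 = 0.00208942
  stratum B: (480/1030)²·(1 − 94/480)·3.5²/94 = 0.0227595
  stratum C: (360/1030)²·(1 − 72/360)·2.6²/72 = 0.00917561
V̂(x̄_st) = 0.0340245
SE(x̄_st) = √0.0340245 = 0.184457

SE(x̄_st) ≈ 0.184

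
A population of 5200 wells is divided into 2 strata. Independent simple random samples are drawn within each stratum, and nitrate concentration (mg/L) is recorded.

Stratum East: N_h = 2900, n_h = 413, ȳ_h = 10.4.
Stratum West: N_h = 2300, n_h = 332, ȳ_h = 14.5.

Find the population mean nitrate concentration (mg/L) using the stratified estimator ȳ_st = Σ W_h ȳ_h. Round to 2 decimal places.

ȳ_st ≈ 12.21

N = Σ N_h = 5200. Stratum weights W_h = N_h/N.
ȳ_st = (2900·10.4 + 2300·14.5) / 5200 = 12.2135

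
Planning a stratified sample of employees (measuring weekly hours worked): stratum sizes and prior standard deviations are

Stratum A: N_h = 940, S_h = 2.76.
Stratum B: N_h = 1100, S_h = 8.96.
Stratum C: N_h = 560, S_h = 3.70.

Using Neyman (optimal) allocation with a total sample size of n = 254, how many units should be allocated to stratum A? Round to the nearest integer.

Neyman allocation: n_h = n · N_h S_h / Σ N_i S_i, with n = 254.
  stratum A: N_h·S_h = 940·2.76 = 2594.40
  stratum B: N_h·S_h = 1100·8.96 = 9856.00
  stratum C: N_h·S_h = 560·3.70 = 2072.00
Σ N_h S_h = 14522.40
n for stratum A = 254·2594.40/14522.40 = 45.377 → 45

45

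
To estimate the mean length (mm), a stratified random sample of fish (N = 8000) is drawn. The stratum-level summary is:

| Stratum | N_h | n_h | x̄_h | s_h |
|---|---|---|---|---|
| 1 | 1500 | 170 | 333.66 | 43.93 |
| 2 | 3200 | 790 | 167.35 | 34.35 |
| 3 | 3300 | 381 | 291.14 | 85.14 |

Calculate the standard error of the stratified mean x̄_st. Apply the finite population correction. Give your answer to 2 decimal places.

SE(x̄_st) ≈ 1.84

V̂(x̄_st) = Σ W_h² (1 − n_h/N_h) s_h²/n_h, with W_h = N_h/N and N = 8000:
  stratum 1: (1500/8000)²·(1 − 170/1500)·43.93²/170 = 0.353864
  stratum 2: (3200/8000)²·(1 − 790/3200)·34.35²/790 = 0.179976
  stratum 3: (3300/8000)²·(1 − 381/3300)·85.14²/381 = 2.86359
V̂(x̄_st) = 3.39743
SE(x̄_st) = √3.39743 = 1.84321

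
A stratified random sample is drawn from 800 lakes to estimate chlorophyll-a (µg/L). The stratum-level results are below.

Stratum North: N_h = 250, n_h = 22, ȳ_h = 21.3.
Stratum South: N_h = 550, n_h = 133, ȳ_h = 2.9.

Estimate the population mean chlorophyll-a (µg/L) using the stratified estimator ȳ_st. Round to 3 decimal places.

ȳ_st ≈ 8.650

N = Σ N_h = 800. Stratum weights W_h = N_h/N.
ȳ_st = (250·21.3 + 550·2.9) / 800 = 8.65000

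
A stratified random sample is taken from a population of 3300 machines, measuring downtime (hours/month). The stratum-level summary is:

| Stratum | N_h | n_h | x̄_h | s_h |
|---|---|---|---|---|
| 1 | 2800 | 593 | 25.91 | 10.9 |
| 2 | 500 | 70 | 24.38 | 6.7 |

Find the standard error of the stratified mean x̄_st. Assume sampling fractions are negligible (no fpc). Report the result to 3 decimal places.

SE(x̄_st) ≈ 0.399

V̂(x̄_st) = Σ W_h² s_h²/n_h, with W_h = N_h/N and N = 3300:
  stratum 1: (2800/3300)²·10.9²/593 = 0.14424
  stratum 2: (500/3300)²·6.7²/70 = 0.0147219
V̂(x̄_st) = 0.158962
SE(x̄_st) = √0.158962 = 0.398701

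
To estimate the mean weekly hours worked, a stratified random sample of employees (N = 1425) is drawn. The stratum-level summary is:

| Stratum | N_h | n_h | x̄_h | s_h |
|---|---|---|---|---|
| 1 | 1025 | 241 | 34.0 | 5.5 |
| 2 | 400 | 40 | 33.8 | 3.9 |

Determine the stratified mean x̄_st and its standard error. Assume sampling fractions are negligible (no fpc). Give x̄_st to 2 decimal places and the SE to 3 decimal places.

x̄_st ≈ 33.94, SE ≈ 0.308

x̄_st = Σ W_h x̄_h = (1025·34.0 + 400·33.8)/1425 = 33.94386
V̂(x̄_st) = Σ W_h² s_h²/n_h, with W_h = N_h/N and N = 1425:
  stratum 1: (1025/1425)²·5.5²/241 = 0.0649421
  stratum 2: (400/1425)²·3.9²/40 = 0.0299612
V̂(x̄_st) = 0.0949033
SE(x̄_st) = √0.0949033 = 0.308064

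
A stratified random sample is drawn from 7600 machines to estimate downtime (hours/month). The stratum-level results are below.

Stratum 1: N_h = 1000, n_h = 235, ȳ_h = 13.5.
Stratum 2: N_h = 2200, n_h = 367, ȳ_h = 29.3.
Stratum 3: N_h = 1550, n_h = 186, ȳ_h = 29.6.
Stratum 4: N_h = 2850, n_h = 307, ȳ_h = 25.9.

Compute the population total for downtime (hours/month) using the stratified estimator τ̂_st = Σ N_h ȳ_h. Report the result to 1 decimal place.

τ̂_st = Σ N_h ȳ_h = 1000·13.5 + 2200·29.3 + 1550·29.6 + 2850·25.9 = 197655.0

τ̂_st ≈ 197655.0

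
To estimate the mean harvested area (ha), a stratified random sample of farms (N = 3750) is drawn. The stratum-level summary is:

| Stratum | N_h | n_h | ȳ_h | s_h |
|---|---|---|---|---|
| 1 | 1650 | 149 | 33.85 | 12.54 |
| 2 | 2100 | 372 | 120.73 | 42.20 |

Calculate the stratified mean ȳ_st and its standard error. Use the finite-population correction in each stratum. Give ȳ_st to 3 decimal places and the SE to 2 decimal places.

ȳ_st ≈ 82.503, SE ≈ 1.19

ȳ_st = Σ W_h ȳ_h = (1650·33.85 + 2100·120.73)/3750 = 82.50280
V̂(ȳ_st) = Σ W_h² (1 − n_h/N_h) s_h²/n_h, with W_h = N_h/N and N = 3750:
  stratum 1: (1650/3750)²·(1 − 149/1650)·12.54²/149 = 0.185871
  stratum 2: (2100/3750)²·(1 − 372/2100)·42.20²/372 = 1.23533
V̂(ȳ_st) = 1.4212
SE(ȳ_st) = √1.4212 = 1.19214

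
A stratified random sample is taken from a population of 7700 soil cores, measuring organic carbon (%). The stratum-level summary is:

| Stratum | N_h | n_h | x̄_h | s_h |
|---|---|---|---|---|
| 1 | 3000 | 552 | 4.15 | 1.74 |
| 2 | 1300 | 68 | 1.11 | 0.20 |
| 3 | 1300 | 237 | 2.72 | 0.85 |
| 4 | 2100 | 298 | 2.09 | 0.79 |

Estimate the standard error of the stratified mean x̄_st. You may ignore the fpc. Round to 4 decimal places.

SE(x̄_st) ≈ 0.0330

V̂(x̄_st) = Σ W_h² s_h²/n_h, with W_h = N_h/N and N = 7700:
  stratum 1: (3000/7700)²·1.74²/552 = 0.000832569
  stratum 2: (1300/7700)²·0.20²/68 = 1.6767e-05
  stratum 3: (1300/7700)²·0.85²/237 = 8.6895e-05
  stratum 4: (2100/7700)²·0.79²/298 = 0.000155774
V̂(x̄_st) = 0.00109201
SE(x̄_st) = √0.00109201 = 0.0330455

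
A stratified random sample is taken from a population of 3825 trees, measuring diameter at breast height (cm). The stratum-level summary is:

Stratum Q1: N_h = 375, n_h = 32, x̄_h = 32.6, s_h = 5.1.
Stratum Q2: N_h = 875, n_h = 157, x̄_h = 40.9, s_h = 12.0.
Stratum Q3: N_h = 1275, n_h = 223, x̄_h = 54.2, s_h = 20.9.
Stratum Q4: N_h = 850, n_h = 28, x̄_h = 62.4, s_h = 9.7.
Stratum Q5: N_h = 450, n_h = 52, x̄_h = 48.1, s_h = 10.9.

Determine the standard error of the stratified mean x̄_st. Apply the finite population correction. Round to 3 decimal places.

V̂(x̄_st) = Σ W_h² (1 − n_h/N_h) s_h²/n_h, with W_h = N_h/N and N = 3825:
  stratum Q1: (375/3825)²·(1 − 32/375)·5.1²/32 = 0.00714583
  stratum Q2: (875/3825)²·(1 − 157/875)·12.0²/157 = 0.0393851
  stratum Q3: (1275/3825)²·(1 − 223/1275)·20.9²/223 = 0.179577
  stratum Q4: (850/3825)²·(1 − 28/850)·9.7²/28 = 0.160477
  stratum Q5: (450/3825)²·(1 − 52/450)·10.9²/52 = 0.0279693
V̂(x̄_st) = 0.414555
SE(x̄_st) = √0.414555 = 0.643859

SE(x̄_st) ≈ 0.644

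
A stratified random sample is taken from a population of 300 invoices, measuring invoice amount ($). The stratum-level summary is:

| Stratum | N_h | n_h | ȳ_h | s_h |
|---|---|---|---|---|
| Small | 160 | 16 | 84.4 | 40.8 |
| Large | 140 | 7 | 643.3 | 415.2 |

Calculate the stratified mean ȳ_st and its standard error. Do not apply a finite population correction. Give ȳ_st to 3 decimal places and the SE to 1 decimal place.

ȳ_st = Σ W_h ȳ_h = (160·84.4 + 140·643.3)/300 = 345.22000
V̂(ȳ_st) = Σ W_h² s_h²/n_h, with W_h = N_h/N and N = 300:
  stratum Small: (160/300)²·40.8²/16 = 29.5936
  stratum Large: (140/300)²·415.2²/7 = 5363.28
V̂(ȳ_st) = 5392.87
SE(ȳ_st) = √5392.87 = 73.4362

ȳ_st ≈ 345.220, SE ≈ 73.4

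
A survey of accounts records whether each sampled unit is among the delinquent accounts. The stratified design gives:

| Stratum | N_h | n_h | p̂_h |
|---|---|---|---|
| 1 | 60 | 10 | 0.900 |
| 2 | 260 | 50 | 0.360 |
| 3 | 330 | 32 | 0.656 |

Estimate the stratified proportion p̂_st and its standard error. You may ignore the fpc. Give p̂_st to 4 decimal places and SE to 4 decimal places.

p̂_st ≈ 0.5601, SE ≈ 0.0521

N = 650; stratum weights W_h = N_h/N.
p̂_st = Σ W_h p̂_h = (60·0.900 + 260·0.360 + 330·0.656)/650 = 0.56012
V̂(p̂_st) = Σ W_h² p̂_h(1−p̂_h)/(n_h−1):
  stratum 1: (60/650)²·0.900·0.100/9 = 8.52071e-05
  stratum 2: (260/650)²·0.360·0.640/49 = 0.000752327
  stratum 3: (330/650)²·0.656·0.344/31 = 0.0018763
V̂(p̂_st) = 0.00271383; SE = √V̂ = 0.0520944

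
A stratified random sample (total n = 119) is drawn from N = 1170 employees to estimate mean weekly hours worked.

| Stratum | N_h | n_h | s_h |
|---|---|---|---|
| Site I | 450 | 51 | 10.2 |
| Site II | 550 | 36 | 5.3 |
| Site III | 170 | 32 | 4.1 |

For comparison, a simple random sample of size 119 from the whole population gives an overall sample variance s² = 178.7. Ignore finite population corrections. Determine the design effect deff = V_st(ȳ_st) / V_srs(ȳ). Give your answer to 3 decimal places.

V̂(ȳ_st) = Σ W_h² s_h²/n_h, with W_h = N_h/N and N = 1170:
  stratum Site I: (450/1170)²·10.2²/51 = 0.301775
  stratum Site II: (550/1170)²·5.3²/36 = 0.172426
  stratum Site III: (170/1170)²·4.1²/32 = 0.0110903
V_st = 0.485292
V_srs = s²/n = 178.7/119 = 1.50168
deff = V_st / V_srs = 0.485292/1.50168 = 0.3232

deff ≈ 0.323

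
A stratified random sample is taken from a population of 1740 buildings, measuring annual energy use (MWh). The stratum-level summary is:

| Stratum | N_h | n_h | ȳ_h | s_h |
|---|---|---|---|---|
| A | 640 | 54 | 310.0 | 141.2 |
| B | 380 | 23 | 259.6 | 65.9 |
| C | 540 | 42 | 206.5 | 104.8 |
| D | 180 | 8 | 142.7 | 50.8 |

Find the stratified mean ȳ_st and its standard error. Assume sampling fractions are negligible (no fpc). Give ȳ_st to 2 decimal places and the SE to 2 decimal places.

ȳ_st = Σ W_h ȳ_h = (640·310.0 + 380·259.6 + 540·206.5 + 180·142.7)/1740 = 249.56552
V̂(ȳ_st) = Σ W_h² s_h²/n_h, with W_h = N_h/N and N = 1740:
  stratum A: (640/1740)²·141.2²/54 = 49.9502
  stratum B: (380/1740)²·65.9²/23 = 9.00558
  stratum C: (540/1740)²·104.8²/42 = 25.1862
  stratum D: (180/1740)²·50.8²/8 = 3.4521
V̂(ȳ_st) = 87.594
SE(ȳ_st) = √87.594 = 9.35917

ȳ_st ≈ 249.57, SE ≈ 9.36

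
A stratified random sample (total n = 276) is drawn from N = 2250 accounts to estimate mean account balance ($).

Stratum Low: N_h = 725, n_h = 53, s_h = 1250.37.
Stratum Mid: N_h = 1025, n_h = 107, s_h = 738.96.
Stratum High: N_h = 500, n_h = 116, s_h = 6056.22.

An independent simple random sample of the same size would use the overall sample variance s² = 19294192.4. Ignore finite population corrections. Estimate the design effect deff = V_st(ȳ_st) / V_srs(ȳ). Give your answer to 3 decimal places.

deff ≈ 0.282

V̂(ȳ_st) = Σ W_h² s_h²/n_h, with W_h = N_h/N and N = 2250:
  stratum Low: (725/2250)²·1250.37²/53 = 3062.75
  stratum Mid: (1025/2250)²·738.96²/107 = 1059.11
  stratum High: (500/2250)²·6056.22²/116 = 15614.2
V_st = 19736.1
V_srs = s²/n = 19294192.4/276 = 69906.5
deff = V_st / V_srs = 19736.1/69906.5 = 0.2823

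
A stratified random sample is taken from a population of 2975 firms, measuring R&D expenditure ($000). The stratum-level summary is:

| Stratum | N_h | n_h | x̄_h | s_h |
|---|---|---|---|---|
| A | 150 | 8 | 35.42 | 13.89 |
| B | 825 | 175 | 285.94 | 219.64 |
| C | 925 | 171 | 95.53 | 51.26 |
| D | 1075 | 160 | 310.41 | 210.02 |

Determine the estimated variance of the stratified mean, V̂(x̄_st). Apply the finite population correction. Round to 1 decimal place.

V̂(x̄_st) ≈ 48.6

V̂(x̄_st) = Σ W_h² (1 − n_h/N_h) s_h²/n_h, with W_h = N_h/N and N = 2975:
  stratum A: (150/2975)²·(1 − 8/150)·13.89²/8 = 0.058039
  stratum B: (825/2975)²·(1 − 175/825)·219.64²/175 = 16.7024
  stratum C: (925/2975)²·(1 − 171/925)·51.26²/171 = 1.21088
  stratum D: (1075/2975)²·(1 − 160/1075)·210.02²/160 = 30.6378
V̂(x̄_st) = 48.609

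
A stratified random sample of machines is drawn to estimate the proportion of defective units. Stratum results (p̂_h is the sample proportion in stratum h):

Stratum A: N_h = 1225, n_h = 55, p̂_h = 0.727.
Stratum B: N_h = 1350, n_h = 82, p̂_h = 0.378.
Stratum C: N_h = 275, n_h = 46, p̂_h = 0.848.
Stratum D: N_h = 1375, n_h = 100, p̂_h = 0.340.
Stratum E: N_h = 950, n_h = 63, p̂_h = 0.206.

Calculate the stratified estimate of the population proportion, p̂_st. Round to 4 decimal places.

p̂_st ≈ 0.4439

N = 5175; stratum weights W_h = N_h/N.
p̂_st = Σ W_h p̂_h = (1225·0.727 + 1350·0.378 + 275·0.848 + 1375·0.340 + 950·0.206)/5175 = 0.44392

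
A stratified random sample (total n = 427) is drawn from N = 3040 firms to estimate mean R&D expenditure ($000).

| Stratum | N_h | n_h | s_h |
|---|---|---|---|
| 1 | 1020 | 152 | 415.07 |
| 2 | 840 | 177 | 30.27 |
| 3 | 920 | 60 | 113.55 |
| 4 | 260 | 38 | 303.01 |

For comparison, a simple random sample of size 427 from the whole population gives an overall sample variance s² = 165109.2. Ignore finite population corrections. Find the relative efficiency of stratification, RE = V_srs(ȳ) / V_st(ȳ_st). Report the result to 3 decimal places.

RE ≈ 2.338

V̂(ȳ_st) = Σ W_h² s_h²/n_h, with W_h = N_h/N and N = 3040:
  stratum 1: (1020/3040)²·415.07²/152 = 127.6
  stratum 2: (840/3040)²·30.27²/177 = 0.395242
  stratum 3: (920/3040)²·113.55²/60 = 19.6812
  stratum 4: (260/3040)²·303.01²/38 = 17.6738
V_st = 165.351
V_srs = s²/n = 165109.2/427 = 386.673
Relative efficiency = V_srs / V_st = 386.673/165.351 = 2.3385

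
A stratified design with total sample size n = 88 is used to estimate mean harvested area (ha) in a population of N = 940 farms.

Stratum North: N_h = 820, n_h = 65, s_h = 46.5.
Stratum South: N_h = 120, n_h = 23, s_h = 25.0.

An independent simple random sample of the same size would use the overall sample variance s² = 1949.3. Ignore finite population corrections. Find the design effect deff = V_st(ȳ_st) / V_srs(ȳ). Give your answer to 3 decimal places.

deff ≈ 1.163

V̂(ȳ_st) = Σ W_h² s_h²/n_h, with W_h = N_h/N and N = 940:
  stratum North: (820/940)²·46.5²/65 = 25.3142
  stratum South: (120/940)²·25.0²/23 = 0.442852
V_st = 25.7571
V_srs = s²/n = 1949.3/88 = 22.1511
deff = V_st / V_srs = 25.7571/22.1511 = 1.1628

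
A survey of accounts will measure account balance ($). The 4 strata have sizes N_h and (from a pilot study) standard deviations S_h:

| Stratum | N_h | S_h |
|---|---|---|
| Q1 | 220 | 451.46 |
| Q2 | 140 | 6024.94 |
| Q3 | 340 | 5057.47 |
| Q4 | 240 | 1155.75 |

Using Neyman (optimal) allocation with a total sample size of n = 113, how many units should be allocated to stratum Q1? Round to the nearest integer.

4

Neyman allocation: n_h = n · N_h S_h / Σ N_i S_i, with n = 113.
  stratum Q1: N_h·S_h = 220·451.46 = 99321.20
  stratum Q2: N_h·S_h = 140·6024.94 = 843491.60
  stratum Q3: N_h·S_h = 340·5057.47 = 1719539.80
  stratum Q4: N_h·S_h = 240·1155.75 = 277380.00
Σ N_h S_h = 2939732.60
n for stratum Q1 = 113·99321.20/2939732.60 = 3.818 → 4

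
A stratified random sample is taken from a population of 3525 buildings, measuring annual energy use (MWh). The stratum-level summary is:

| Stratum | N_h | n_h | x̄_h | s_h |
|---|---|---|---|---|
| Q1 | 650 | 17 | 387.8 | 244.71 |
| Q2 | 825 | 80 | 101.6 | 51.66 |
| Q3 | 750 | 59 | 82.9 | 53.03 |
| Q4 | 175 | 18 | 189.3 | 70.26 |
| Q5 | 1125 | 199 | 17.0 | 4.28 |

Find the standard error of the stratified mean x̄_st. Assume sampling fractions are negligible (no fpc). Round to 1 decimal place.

SE(x̄_st) ≈ 11.2

V̂(x̄_st) = Σ W_h² s_h²/n_h, with W_h = N_h/N and N = 3525:
  stratum Q1: (650/3525)²·244.71²/17 = 119.774
  stratum Q2: (825/3525)²·51.66²/80 = 1.82729
  stratum Q3: (750/3525)²·53.03²/59 = 2.15772
  stratum Q4: (175/3525)²·70.26²/18 = 0.67593
  stratum Q5: (1125/3525)²·4.28²/199 = 0.00937608
V̂(x̄_st) = 124.444
SE(x̄_st) = √124.444 = 11.1555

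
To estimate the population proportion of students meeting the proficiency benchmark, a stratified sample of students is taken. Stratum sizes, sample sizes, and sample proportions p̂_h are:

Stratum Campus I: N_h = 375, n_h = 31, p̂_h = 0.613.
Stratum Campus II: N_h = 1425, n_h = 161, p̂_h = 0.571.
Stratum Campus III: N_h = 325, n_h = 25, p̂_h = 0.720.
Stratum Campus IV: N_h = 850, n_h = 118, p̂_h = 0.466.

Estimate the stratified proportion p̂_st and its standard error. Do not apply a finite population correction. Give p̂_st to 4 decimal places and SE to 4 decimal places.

p̂_st ≈ 0.5626, SE ≈ 0.0274

N = 2975; stratum weights W_h = N_h/N.
p̂_st = Σ W_h p̂_h = (375·0.613 + 1425·0.571 + 325·0.720 + 850·0.466)/2975 = 0.56257
V̂(p̂_st) = Σ W_h² p̂_h(1−p̂_h)/(n_h−1):
  stratum Campus I: (375/2975)²·0.613·0.387/30 = 0.000125643
  stratum Campus II: (1425/2975)²·0.571·0.429/160 = 0.00035126
  stratum Campus III: (325/2975)²·0.720·0.280/24 = 0.000100247
  stratum Campus IV: (850/2975)²·0.466·0.534/117 = 0.000173622
V̂(p̂_st) = 0.000750773; SE = √V̂ = 0.0274002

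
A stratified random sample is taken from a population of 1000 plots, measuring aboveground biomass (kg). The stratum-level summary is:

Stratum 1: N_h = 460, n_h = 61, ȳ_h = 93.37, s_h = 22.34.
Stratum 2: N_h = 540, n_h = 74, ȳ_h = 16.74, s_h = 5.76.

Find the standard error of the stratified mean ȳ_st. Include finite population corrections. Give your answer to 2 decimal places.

SE(ȳ_st) ≈ 1.27

V̂(ȳ_st) = Σ W_h² (1 − n_h/N_h) s_h²/n_h, with W_h = N_h/N and N = 1000:
  stratum 1: (460/1000)²·(1 − 61/460)·22.34²/61 = 1.50164
  stratum 2: (540/1000)²·(1 − 74/540)·5.76²/74 = 0.112822
V̂(ȳ_st) = 1.61447
SE(ȳ_st) = √1.61447 = 1.27062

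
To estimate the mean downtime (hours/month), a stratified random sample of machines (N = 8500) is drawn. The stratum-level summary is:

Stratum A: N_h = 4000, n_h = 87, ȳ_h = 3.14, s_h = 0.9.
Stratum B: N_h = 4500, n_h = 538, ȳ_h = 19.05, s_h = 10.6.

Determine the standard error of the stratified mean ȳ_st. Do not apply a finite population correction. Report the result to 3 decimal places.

SE(ȳ_st) ≈ 0.246

V̂(ȳ_st) = Σ W_h² s_h²/n_h, with W_h = N_h/N and N = 8500:
  stratum A: (4000/8500)²·0.9²/87 = 0.00206181
  stratum B: (4500/8500)²·10.6²/538 = 0.0585351
V̂(ȳ_st) = 0.0605969
SE(ȳ_st) = √0.0605969 = 0.246164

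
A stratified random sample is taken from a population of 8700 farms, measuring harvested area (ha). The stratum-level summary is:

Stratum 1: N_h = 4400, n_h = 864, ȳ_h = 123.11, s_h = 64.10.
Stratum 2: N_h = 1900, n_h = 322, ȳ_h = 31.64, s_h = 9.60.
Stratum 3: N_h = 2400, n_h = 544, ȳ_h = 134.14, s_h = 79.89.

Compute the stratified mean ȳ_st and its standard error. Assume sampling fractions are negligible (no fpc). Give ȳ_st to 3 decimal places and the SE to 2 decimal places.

ȳ_st ≈ 106.177, SE ≈ 1.46

ȳ_st = Σ W_h ȳ_h = (4400·123.11 + 1900·31.64 + 2400·134.14)/8700 = 106.17655
V̂(ȳ_st) = Σ W_h² s_h²/n_h, with W_h = N_h/N and N = 8700:
  stratum 1: (4400/8700)²·64.10²/864 = 1.21638
  stratum 2: (1900/8700)²·9.60²/322 = 0.0136507
  stratum 3: (2400/8700)²·79.89²/544 = 0.892832
V̂(ȳ_st) = 2.12286
SE(ȳ_st) = √2.12286 = 1.457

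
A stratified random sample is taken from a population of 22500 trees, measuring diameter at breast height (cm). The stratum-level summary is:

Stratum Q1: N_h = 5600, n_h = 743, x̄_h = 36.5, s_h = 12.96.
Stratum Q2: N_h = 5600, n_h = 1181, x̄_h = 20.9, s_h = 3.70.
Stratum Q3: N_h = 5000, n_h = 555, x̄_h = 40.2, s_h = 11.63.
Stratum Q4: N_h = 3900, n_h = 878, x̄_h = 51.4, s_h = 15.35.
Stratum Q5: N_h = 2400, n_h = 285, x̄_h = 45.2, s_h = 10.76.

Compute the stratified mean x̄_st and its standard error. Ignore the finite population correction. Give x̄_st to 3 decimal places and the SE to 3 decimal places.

x̄_st ≈ 36.950, SE ≈ 0.199

x̄_st = Σ W_h x̄_h = (5600·36.5 + 5600·20.9 + 5000·40.2 + 3900·51.4 + 2400·45.2)/22500 = 36.95022
V̂(x̄_st) = Σ W_h² s_h²/n_h, with W_h = N_h/N and N = 22500:
  stratum Q1: (5600/22500)²·12.96²/743 = 0.0140034
  stratum Q2: (5600/22500)²·3.70²/1181 = 0.000718066
  stratum Q3: (5000/22500)²·11.63²/555 = 0.0120349
  stratum Q4: (3900/22500)²·15.35²/878 = 0.00806281
  stratum Q5: (2400/22500)²·10.76²/285 = 0.00462208
V̂(x̄_st) = 0.0394412
SE(x̄_st) = √0.0394412 = 0.198598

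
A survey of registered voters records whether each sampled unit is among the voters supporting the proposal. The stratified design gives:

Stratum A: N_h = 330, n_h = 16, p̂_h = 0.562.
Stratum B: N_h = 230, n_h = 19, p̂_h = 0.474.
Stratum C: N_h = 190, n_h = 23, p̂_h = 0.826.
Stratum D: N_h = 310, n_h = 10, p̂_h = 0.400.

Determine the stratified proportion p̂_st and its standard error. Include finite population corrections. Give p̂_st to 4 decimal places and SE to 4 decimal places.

p̂_st ≈ 0.5428, SE ≈ 0.0671

N = 1060; stratum weights W_h = N_h/N.
p̂_st = Σ W_h p̂_h = (330·0.562 + 230·0.474 + 190·0.826 + 310·0.400)/1060 = 0.54285
V̂(p̂_st) = Σ W_h² (1 − n_h/N_h) p̂_h(1−p̂_h)/(n_h−1):
  stratum A: (330/1060)²·(1 − 16/330)·0.562·0.438/15 = 0.00151339
  stratum B: (230/1060)²·(1 − 19/230)·0.474·0.526/18 = 0.00059826
  stratum C: (190/1060)²·(1 − 23/190)·0.826·0.174/22 = 0.000184487
  stratum D: (310/1060)²·(1 − 10/310)·0.400·0.600/9 = 0.00220719
V̂(p̂_st) = 0.00450333; SE = √V̂ = 0.0671068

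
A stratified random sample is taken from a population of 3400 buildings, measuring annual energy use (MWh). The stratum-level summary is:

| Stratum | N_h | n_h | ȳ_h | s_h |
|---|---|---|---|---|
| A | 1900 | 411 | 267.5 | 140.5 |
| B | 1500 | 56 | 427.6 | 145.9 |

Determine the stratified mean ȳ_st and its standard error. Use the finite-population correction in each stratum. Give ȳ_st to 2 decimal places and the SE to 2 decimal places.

ȳ_st = Σ W_h ȳ_h = (1900·267.5 + 1500·427.6)/3400 = 338.13235
V̂(ȳ_st) = Σ W_h² (1 − n_h/N_h) s_h²/n_h, with W_h = N_h/N and N = 3400:
  stratum A: (1900/3400)²·(1 − 411/1900)·140.5²/411 = 11.7544
  stratum B: (1500/3400)²·(1 − 56/1500)·145.9²/56 = 71.2235
V̂(ȳ_st) = 82.9779
SE(ȳ_st) = √82.9779 = 9.10922

ȳ_st ≈ 338.13, SE ≈ 9.11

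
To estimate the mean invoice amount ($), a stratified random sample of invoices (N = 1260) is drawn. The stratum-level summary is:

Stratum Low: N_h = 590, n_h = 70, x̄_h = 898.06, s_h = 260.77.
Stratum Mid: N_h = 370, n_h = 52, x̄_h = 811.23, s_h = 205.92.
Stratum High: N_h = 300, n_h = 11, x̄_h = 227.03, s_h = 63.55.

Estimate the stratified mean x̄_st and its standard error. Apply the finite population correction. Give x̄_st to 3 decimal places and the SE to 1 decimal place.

x̄_st ≈ 712.793, SE ≈ 16.4

x̄_st = Σ W_h x̄_h = (590·898.06 + 370·811.23 + 300·227.03)/1260 = 712.79325
V̂(x̄_st) = Σ W_h² (1 − n_h/N_h) s_h²/n_h, with W_h = N_h/N and N = 1260:
  stratum Low: (590/1260)²·(1 − 70/590)·260.77²/70 = 187.729
  stratum Mid: (370/1260)²·(1 − 52/370)·205.92²/52 = 60.434
  stratum High: (300/1260)²·(1 − 11/300)·63.55²/11 = 20.0501
V̂(x̄_st) = 268.213
SE(x̄_st) = √268.213 = 16.3772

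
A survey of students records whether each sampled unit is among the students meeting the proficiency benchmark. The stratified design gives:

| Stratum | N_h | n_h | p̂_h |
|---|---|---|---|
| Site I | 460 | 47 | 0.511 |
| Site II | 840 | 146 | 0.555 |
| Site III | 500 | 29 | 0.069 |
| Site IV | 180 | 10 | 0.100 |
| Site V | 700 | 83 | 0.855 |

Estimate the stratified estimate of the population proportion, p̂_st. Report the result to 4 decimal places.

p̂_st ≈ 0.5046

N = 2680; stratum weights W_h = N_h/N.
p̂_st = Σ W_h p̂_h = (460·0.511 + 840·0.555 + 500·0.069 + 180·0.100 + 700·0.855)/2680 = 0.50457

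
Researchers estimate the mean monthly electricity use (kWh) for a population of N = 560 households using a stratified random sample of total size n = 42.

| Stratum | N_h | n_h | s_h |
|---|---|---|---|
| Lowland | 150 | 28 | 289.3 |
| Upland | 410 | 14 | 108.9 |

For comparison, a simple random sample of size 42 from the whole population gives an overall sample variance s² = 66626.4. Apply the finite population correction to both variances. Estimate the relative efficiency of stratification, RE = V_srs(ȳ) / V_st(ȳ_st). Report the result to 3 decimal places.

V̂(ȳ_st) = Σ W_h² (1 − n_h/N_h) s_h²/n_h, with W_h = N_h/N and N = 560:
  stratum Lowland: (150/560)²·(1 − 28/150)·289.3²/28 = 174.427
  stratum Upland: (410/560)²·(1 − 14/410)·108.9²/14 = 438.562
V_st = 612.989
V_srs = (1 − 42/560)·66626.4/42 = 1467.37
Relative efficiency = V_srs / V_st = 1467.37/612.989 = 2.3938

RE ≈ 2.394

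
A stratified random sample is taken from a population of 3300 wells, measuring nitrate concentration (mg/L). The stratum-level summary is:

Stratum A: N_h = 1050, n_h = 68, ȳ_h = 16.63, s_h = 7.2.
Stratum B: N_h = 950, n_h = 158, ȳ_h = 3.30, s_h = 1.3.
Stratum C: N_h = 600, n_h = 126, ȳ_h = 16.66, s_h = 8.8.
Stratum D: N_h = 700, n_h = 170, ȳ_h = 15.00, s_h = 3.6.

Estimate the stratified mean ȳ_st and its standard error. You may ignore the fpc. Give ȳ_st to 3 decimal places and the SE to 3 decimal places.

ȳ_st = Σ W_h ȳ_h = (1050·16.63 + 950·3.30 + 600·16.66 + 700·15.00)/3300 = 12.45227
V̂(ȳ_st) = Σ W_h² s_h²/n_h, with W_h = N_h/N and N = 3300:
  stratum A: (1050/3300)²·7.2²/68 = 0.0771804
  stratum B: (950/3300)²·1.3²/158 = 0.000886439
  stratum C: (600/3300)²·8.8²/126 = 0.0203175
  stratum D: (700/3300)²·3.6²/170 = 0.00343024
V̂(ȳ_st) = 0.101814
SE(ȳ_st) = √0.101814 = 0.319084

ȳ_st ≈ 12.452, SE ≈ 0.319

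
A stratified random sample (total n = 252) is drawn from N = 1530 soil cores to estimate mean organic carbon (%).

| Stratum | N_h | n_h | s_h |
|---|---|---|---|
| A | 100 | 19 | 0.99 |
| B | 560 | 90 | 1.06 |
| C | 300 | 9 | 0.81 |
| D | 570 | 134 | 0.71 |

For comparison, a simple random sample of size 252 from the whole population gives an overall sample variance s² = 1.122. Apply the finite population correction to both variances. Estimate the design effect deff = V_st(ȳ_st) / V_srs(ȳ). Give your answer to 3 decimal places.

deff ≈ 1.264

V̂(ȳ_st) = Σ W_h² (1 − n_h/N_h) s_h²/n_h, with W_h = N_h/N and N = 1530:
  stratum A: (100/1530)²·(1 − 19/100)·0.99²/19 = 0.000178492
  stratum B: (560/1530)²·(1 − 90/560)·1.06²/90 = 0.00140369
  stratum C: (300/1530)²·(1 − 9/300)·0.81²/9 = 0.00271869
  stratum D: (570/1530)²·(1 − 134/570)·0.71²/134 = 0.000399384
V_st = 0.00470025
V_srs = (1 − 252/1530)·1.122/252 = 0.00371905
deff = V_st / V_srs = 0.00470025/0.00371905 = 1.2638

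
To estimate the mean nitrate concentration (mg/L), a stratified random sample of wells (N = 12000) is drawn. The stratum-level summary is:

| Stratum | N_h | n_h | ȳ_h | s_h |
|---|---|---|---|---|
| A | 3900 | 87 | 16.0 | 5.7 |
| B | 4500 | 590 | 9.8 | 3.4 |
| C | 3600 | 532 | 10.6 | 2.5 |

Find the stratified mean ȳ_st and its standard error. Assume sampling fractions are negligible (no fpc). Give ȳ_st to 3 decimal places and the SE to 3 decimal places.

ȳ_st ≈ 12.055, SE ≈ 0.208

ȳ_st = Σ W_h ȳ_h = (3900·16.0 + 4500·9.8 + 3600·10.6)/12000 = 12.05500
V̂(ȳ_st) = Σ W_h² s_h²/n_h, with W_h = N_h/N and N = 12000:
  stratum A: (3900/12000)²·5.7²/87 = 0.0394455
  stratum B: (4500/12000)²·3.4²/590 = 0.0027553
  stratum C: (3600/12000)²·2.5²/532 = 0.00105733
V̂(ȳ_st) = 0.0432581
SE(ȳ_st) = √0.0432581 = 0.207986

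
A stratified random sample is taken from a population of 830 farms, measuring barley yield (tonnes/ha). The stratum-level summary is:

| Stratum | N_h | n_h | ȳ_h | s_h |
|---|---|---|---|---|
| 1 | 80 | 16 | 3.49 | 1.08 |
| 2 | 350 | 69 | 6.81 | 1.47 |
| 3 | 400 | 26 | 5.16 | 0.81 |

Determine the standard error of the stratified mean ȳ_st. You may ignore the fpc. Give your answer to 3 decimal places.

V̂(ȳ_st) = Σ W_h² s_h²/n_h, with W_h = N_h/N and N = 830:
  stratum 1: (80/830)²·1.08²/16 = 0.000677254
  stratum 2: (350/830)²·1.47²/69 = 0.00556885
  stratum 3: (400/830)²·0.81²/26 = 0.00586085
V̂(ȳ_st) = 0.012107
SE(ȳ_st) = √0.012107 = 0.110032

SE(ȳ_st) ≈ 0.110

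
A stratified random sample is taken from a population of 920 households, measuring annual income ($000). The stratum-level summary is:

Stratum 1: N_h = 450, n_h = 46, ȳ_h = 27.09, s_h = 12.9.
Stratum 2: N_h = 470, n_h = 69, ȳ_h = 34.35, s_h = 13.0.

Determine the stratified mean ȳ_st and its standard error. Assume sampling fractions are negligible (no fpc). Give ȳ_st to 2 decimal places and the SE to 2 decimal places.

ȳ_st = Σ W_h ȳ_h = (450·27.09 + 470·34.35)/920 = 30.79891
V̂(ȳ_st) = Σ W_h² s_h²/n_h, with W_h = N_h/N and N = 920:
  stratum 1: (450/920)²·12.9²/46 = 0.865508
  stratum 2: (470/920)²·13.0²/69 = 0.639231
V̂(ȳ_st) = 1.50474
SE(ȳ_st) = √1.50474 = 1.22668

ȳ_st ≈ 30.80, SE ≈ 1.23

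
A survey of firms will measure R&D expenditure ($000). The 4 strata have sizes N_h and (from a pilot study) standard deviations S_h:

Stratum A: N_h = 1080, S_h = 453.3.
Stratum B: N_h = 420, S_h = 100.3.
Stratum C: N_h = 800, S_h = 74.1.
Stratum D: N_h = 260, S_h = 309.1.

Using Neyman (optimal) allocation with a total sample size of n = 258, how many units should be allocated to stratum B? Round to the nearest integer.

16

Neyman allocation: n_h = n · N_h S_h / Σ N_i S_i, with n = 258.
  stratum A: N_h·S_h = 1080·453.3 = 489564.00
  stratum B: N_h·S_h = 420·100.3 = 42126.00
  stratum C: N_h·S_h = 800·74.1 = 59280.00
  stratum D: N_h·S_h = 260·309.1 = 80366.00
Σ N_h S_h = 671336.00
n for stratum B = 258·42126.00/671336.00 = 16.189 → 16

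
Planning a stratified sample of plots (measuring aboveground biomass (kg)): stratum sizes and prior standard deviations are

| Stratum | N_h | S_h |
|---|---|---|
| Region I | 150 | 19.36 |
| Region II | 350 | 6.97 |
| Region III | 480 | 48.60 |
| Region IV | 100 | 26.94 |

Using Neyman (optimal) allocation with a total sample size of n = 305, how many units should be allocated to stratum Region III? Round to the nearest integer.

227

Neyman allocation: n_h = n · N_h S_h / Σ N_i S_i, with n = 305.
  stratum Region I: N_h·S_h = 150·19.36 = 2904.00
  stratum Region II: N_h·S_h = 350·6.97 = 2439.50
  stratum Region III: N_h·S_h = 480·48.60 = 23328.00
  stratum Region IV: N_h·S_h = 100·26.94 = 2694.00
Σ N_h S_h = 31365.50
n for stratum Region III = 305·23328.00/31365.50 = 226.843 → 227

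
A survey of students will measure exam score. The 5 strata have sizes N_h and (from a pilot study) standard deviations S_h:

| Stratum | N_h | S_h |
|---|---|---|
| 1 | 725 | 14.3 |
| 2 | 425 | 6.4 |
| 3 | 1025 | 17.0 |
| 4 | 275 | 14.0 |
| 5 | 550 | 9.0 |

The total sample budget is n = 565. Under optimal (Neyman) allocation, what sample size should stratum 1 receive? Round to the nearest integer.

149

Neyman allocation: n_h = n · N_h S_h / Σ N_i S_i, with n = 565.
  stratum 1: N_h·S_h = 725·14.3 = 10367.50
  stratum 2: N_h·S_h = 425·6.4 = 2720.00
  stratum 3: N_h·S_h = 1025·17.0 = 17425.00
  stratum 4: N_h·S_h = 275·14.0 = 3850.00
  stratum 5: N_h·S_h = 550·9.0 = 4950.00
Σ N_h S_h = 39312.50
n for stratum 1 = 565·10367.50/39312.50 = 149.002 → 149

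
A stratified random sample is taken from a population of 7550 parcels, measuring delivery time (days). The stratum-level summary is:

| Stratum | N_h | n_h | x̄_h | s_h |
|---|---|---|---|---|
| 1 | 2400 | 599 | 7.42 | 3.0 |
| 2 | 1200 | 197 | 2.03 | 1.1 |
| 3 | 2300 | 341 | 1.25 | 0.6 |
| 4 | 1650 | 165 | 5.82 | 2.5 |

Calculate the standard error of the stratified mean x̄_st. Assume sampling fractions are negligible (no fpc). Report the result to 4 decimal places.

SE(x̄_st) ≈ 0.0598

V̂(x̄_st) = Σ W_h² s_h²/n_h, with W_h = N_h/N and N = 7550:
  stratum 1: (2400/7550)²·3.0²/599 = 0.00151825
  stratum 2: (1200/7550)²·1.1²/197 = 0.000155163
  stratum 3: (2300/7550)²·0.6²/341 = 9.79738e-05
  stratum 4: (1650/7550)²·2.5²/165 = 0.00180913
V̂(x̄_st) = 0.00358052
SE(x̄_st) = √0.00358052 = 0.0598375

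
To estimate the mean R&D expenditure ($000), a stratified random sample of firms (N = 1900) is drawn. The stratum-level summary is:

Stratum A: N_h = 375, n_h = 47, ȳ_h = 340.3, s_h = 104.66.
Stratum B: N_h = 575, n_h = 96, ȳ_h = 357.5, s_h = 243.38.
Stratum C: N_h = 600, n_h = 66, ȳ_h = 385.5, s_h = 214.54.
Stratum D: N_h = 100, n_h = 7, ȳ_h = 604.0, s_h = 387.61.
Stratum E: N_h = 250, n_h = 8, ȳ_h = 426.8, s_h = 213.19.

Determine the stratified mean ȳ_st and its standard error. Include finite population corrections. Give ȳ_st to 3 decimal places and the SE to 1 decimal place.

ȳ_st ≈ 385.039, SE ≈ 16.4

ȳ_st = Σ W_h ȳ_h = (375·340.3 + 575·357.5 + 600·385.5 + 100·604.0 + 250·426.8)/1900 = 385.03947
V̂(ȳ_st) = Σ W_h² (1 − n_h/N_h) s_h²/n_h, with W_h = N_h/N and N = 1900:
  stratum A: (375/1900)²·(1 − 47/375)·104.66²/47 = 7.94075
  stratum B: (575/1900)²·(1 − 96/575)·243.38²/96 = 47.0755
  stratum C: (600/1900)²·(1 − 66/600)·214.54²/66 = 61.8953
  stratum D: (100/1900)²·(1 − 7/100)·387.61²/7 = 55.2927
  stratum E: (250/1900)²·(1 − 8/250)·213.19²/8 = 95.212
V̂(ȳ_st) = 267.416
SE(ȳ_st) = √267.416 = 16.3529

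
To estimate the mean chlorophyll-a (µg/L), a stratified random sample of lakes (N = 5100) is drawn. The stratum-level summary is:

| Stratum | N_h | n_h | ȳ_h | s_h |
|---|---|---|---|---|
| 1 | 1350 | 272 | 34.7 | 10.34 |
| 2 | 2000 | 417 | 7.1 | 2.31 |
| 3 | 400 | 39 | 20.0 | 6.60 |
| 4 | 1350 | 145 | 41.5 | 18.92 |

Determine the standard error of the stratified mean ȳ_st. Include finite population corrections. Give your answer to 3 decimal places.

SE(ȳ_st) ≈ 0.429

V̂(ȳ_st) = Σ W_h² (1 − n_h/N_h) s_h²/n_h, with W_h = N_h/N and N = 5100:
  stratum 1: (1350/5100)²·(1 − 272/1350)·10.34²/272 = 0.021993
  stratum 2: (2000/5100)²·(1 − 417/2000)·2.31²/417 = 0.00155761
  stratum 3: (400/5100)²·(1 − 39/400)·6.60²/39 = 0.00620083
  stratum 4: (1350/5100)²·(1 − 145/1350)·18.92²/145 = 0.154403
V̂(ȳ_st) = 0.184154
SE(ȳ_st) = √0.184154 = 0.429132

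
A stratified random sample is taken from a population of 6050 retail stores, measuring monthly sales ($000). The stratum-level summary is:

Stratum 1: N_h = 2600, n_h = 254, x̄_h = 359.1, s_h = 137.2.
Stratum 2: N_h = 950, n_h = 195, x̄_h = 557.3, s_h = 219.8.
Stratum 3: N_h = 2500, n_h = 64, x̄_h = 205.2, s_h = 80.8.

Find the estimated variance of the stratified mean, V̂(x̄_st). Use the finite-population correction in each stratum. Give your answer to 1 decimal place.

V̂(x̄_st) = Σ W_h² (1 − n_h/N_h) s_h²/n_h, with W_h = N_h/N and N = 6050:
  stratum 1: (2600/6050)²·(1 − 254/2600)·137.2²/254 = 12.3499
  stratum 2: (950/6050)²·(1 − 195/950)·219.8²/195 = 4.8549
  stratum 3: (2500/6050)²·(1 − 64/2500)·80.8²/64 = 16.9726
V̂(x̄_st) = 34.1775

V̂(x̄_st) ≈ 34.2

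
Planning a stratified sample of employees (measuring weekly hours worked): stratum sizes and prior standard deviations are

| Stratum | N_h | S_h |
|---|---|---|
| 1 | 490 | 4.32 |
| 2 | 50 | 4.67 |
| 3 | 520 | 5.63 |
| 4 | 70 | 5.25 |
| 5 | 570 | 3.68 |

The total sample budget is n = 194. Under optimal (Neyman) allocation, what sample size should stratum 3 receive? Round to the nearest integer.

Neyman allocation: n_h = n · N_h S_h / Σ N_i S_i, with n = 194.
  stratum 1: N_h·S_h = 490·4.32 = 2116.80
  stratum 2: N_h·S_h = 50·4.67 = 233.50
  stratum 3: N_h·S_h = 520·5.63 = 2927.60
  stratum 4: N_h·S_h = 70·5.25 = 367.50
  stratum 5: N_h·S_h = 570·3.68 = 2097.60
Σ N_h S_h = 7743.00
n for stratum 3 = 194·2927.60/7743.00 = 73.351 → 73

73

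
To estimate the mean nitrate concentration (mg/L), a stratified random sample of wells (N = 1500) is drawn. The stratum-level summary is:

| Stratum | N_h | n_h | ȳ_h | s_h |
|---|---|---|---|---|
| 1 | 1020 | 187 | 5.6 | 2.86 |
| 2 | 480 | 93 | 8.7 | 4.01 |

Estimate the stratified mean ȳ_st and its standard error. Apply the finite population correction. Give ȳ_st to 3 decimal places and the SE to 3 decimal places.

ȳ_st ≈ 6.592, SE ≈ 0.175

ȳ_st = Σ W_h ȳ_h = (1020·5.6 + 480·8.7)/1500 = 6.59200
V̂(ȳ_st) = Σ W_h² (1 − n_h/N_h) s_h²/n_h, with W_h = N_h/N and N = 1500:
  stratum 1: (1020/1500)²·(1 − 187/1020)·2.86²/187 = 0.0165178
  stratum 2: (480/1500)²·(1 − 93/480)·4.01²/93 = 0.014275
V̂(ȳ_st) = 0.0307928
SE(ȳ_st) = √0.0307928 = 0.175479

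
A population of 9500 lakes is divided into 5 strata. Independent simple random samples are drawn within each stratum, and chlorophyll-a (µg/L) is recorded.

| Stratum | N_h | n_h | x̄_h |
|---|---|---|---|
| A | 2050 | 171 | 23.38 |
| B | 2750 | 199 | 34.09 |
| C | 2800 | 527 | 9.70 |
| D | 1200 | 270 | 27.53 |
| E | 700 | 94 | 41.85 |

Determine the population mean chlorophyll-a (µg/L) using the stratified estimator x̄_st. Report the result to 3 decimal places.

N = Σ N_h = 9500. Stratum weights W_h = N_h/N.
x̄_st = (2050·23.38 + 2750·34.09 + 2800·9.70 + 1200·27.53 + 700·41.85) / 9500 = 24.33342

x̄_st ≈ 24.333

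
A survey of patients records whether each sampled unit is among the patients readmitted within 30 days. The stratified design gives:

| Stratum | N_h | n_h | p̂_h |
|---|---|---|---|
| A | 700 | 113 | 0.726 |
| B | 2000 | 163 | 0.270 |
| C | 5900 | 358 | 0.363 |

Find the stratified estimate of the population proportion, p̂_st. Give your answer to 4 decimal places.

p̂_st ≈ 0.3709

N = 8600; stratum weights W_h = N_h/N.
p̂_st = Σ W_h p̂_h = (700·0.726 + 2000·0.270 + 5900·0.363)/8600 = 0.37092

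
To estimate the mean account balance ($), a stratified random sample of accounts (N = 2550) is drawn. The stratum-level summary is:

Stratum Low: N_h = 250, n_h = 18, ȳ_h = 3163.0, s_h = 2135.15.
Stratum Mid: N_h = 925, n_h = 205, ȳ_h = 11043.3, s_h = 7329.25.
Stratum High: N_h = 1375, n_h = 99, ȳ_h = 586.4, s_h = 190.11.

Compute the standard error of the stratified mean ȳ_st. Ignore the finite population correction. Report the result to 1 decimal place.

SE(ȳ_st) ≈ 192.4

V̂(ȳ_st) = Σ W_h² s_h²/n_h, with W_h = N_h/N and N = 2550:
  stratum Low: (250/2550)²·2135.15²/18 = 2434.36
  stratum Mid: (925/2550)²·7329.25²/205 = 34480.1
  stratum High: (1375/2550)²·190.11²/99 = 106.145
V̂(ȳ_st) = 37020.6
SE(ȳ_st) = √37020.6 = 192.407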